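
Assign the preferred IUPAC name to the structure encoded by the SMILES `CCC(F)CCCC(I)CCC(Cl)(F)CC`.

3-chloro-3,10-difluoro-6-iodododecane

The longest carbon chain is 12 atoms: the parent is dodecane.
Choose the numbering such that the substituent locant set {3,3,6,10} is lower than {3,7,10,10} at the first point of difference.
That gives a chloro group at C-3; fluoro groups at C-3 and C-10; an iodo group at C-6.
Prefixes are listed alphabetically: chloro, fluoro, iodo.
The name is 3-chloro-3,10-difluoro-6-iodododecane.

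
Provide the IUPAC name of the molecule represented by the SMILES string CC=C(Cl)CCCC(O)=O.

5-chlorohept-5-enoic acid

The longest chain bearing the –COOH group and the multiple bond is 7 carbons long (heptane).
The principal characteristic group is a carboxylic acid (terminal –COOH), named with the suffix -oic acid.
A C=C double bond in the chain gives the infix -ene-.
Choose the numbering such that the carboxylic acid carbon is C-1 by definition.
With this numbering: the double bond between C-5 and C-6; a chloro group at C-5.
Putting it together: 5-chlorohept-5-enoic acid.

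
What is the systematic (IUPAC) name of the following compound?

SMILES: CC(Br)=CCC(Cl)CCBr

Counting along the main chain through the multiple bond gives 7 carbons: the parent is heptane.
The chain contains a C=C double bond, so the unsaturation ending is -ene.
The numbering direction is chosen so that numbering from this end puts the double bond at C-2 rather than C-5.
With this numbering: the double bond between C-2 and C-3; bromo groups at C-2 and C-7; a chloro group at C-5.
Prefixes are listed alphabetically: bromo, chloro.
Putting it together: 2,7-dibromo-5-chlorohept-2-ene.

2,7-dibromo-5-chlorohept-2-ene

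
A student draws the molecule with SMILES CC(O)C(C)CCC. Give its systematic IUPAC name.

Counting along the main chain through the –OH group gives 6 carbons: the parent is hexane.
An alcohol (–OH) is the principal characteristic group, giving the suffix -ol.
Choose the numbering such that numbering from this end puts the hydroxyl group at C-2 rather than C-5.
That gives the hydroxyl at C-2; a methyl group at C-3.
Putting it together: 3-methylhexan-2-ol.

3-methylhexan-2-ol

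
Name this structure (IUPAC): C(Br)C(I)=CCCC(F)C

1-bromo-6-fluoro-2-iodohept-2-ene

The longest chain bearing the multiple bond is 7 carbons long (heptane).
There is one C=C double bond, indicated by the ending -ene.
Choose the numbering such that numbering from this end puts the double bond at C-2 rather than C-5.
This places the double bond between C-2 and C-3; a bromo group at C-1; a fluoro group at C-6; an iodo group at C-2.
Prefixes are listed alphabetically: bromo, fluoro, iodo.
Assembling the pieces gives 1-bromo-6-fluoro-2-iodohept-2-ene.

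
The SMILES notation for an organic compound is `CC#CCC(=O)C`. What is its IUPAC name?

The longest carbon chain that includes the carbonyl and the multiple bond has 6 carbons, so the parent hydride is hexane.
A ketone (C=O on an internal carbon) is the principal characteristic group, giving the suffix -one.
The chain contains a C≡C triple bond, so the unsaturation ending is -yne.
Choose the numbering such that numbering from this end puts the carbonyl group at C-2 rather than C-5.
With this numbering: the carbonyl at C-2; the triple bond between C-4 and C-5.
Putting it together: hex-4-yn-2-one.

hex-4-yn-2-one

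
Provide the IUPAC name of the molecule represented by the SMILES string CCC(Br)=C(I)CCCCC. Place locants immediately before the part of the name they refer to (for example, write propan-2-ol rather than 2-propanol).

The longest carbon chain that includes the multiple bond has 9 carbons, so the parent hydride is nonane.
A C=C double bond in the chain gives the infix -ene-.
Choose the numbering such that numbering from this end puts the double bond at C-3 rather than C-6.
That gives the double bond between C-3 and C-4; a bromo group at C-3; an iodo group at C-4.
Prefixes are listed alphabetically: bromo, iodo.
Assembling the pieces gives 3-bromo-4-iodonon-3-ene.

3-bromo-4-iodonon-3-ene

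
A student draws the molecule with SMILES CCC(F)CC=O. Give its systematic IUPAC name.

3-fluoropentanal

The longest chain bearing the –CHO group is 5 carbons long (pentane).
The principal characteristic group is an aldehyde (terminal –CHO), named with the suffix -al.
The numbering direction is chosen so that the aldehyde carbon is C-1 by definition.
This places a fluoro group at C-3.
Putting it together: 3-fluoropentanal.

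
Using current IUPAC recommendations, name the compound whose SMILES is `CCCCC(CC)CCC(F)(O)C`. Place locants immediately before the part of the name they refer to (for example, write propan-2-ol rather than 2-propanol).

The longest chain bearing the –OH group is 9 carbons long (nonane).
The principal characteristic group is an alcohol (–OH), named with the suffix -ol.
The numbering direction is chosen so that numbering from this end puts the hydroxyl group at C-2 rather than C-8.
With this numbering: the hydroxyl at C-2; an ethyl group at C-5; a fluoro group at C-2.
Prefixes are listed alphabetically: ethyl, fluoro.
Putting it together: 5-ethyl-2-fluorononan-2-ol.

5-ethyl-2-fluorononan-2-ol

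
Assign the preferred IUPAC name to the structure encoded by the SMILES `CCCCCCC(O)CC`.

nonan-3-ol

The longest chain bearing the –OH group is 9 carbons long (nonane).
The highest-priority functional group is an alcohol (–OH), so the name ends in -ol.
The numbering direction is chosen so that numbering from this end puts the hydroxyl group at C-3 rather than C-7.
This places the hydroxyl at C-3.
The name is nonan-3-ol.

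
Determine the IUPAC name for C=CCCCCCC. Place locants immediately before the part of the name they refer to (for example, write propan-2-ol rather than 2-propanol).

oct-1-ene

The longest chain bearing the multiple bond is 8 carbons long (octane).
The chain contains a C=C double bond, so the unsaturation ending is -ene.
Number the chain so that numbering from this end puts the double bond at C-1 rather than C-7.
That gives the double bond between C-1 and C-2.
Assembling the pieces gives oct-1-ene.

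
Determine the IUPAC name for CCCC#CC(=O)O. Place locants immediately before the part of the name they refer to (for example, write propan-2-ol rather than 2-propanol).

Counting along the main chain through the –COOH group and the multiple bond gives 6 carbons: the parent is hexane.
The principal characteristic group is a carboxylic acid (terminal –COOH), named with the suffix -oic acid.
There is one C≡C triple bond, indicated by the ending -yne.
The numbering direction is chosen so that the carboxylic acid carbon is C-1 by definition.
That gives the triple bond between C-2 and C-3.
Putting it together: hex-2-ynoic acid.

hex-2-ynoic acid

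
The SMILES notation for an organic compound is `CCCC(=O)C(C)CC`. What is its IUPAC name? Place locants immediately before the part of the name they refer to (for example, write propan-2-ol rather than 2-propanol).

Counting along the main chain through the carbonyl gives 7 carbons: the parent is heptane.
The highest-priority functional group is a ketone (C=O on an internal carbon), so the name ends in -one.
The numbering direction is chosen so that the substituent locant set {3} is lower than {5} at the first point of difference.
That gives the carbonyl at C-4; a methyl group at C-3.
The name is 3-methylheptan-4-one.

3-methylheptan-4-one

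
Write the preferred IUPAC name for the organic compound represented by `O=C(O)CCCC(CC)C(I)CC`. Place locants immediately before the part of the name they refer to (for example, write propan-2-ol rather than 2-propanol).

The longest carbon chain that includes the –COOH group has 8 carbons, so the parent hydride is octane.
The highest-priority functional group is a carboxylic acid (terminal –COOH), so the name ends in -oic acid.
Number the chain so that the carboxylic acid carbon is C-1 by definition.
With this numbering: an ethyl group at C-5; an iodo group at C-6.
Substituent prefixes are cited in alphabetical order (multiplying prefixes like di-/tri- are ignored for ordering).
Assembling the pieces gives 5-ethyl-6-iodooctanoic acid.

5-ethyl-6-iodooctanoic acid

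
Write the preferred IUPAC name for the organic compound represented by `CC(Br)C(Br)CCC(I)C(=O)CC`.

The longest carbon chain that includes the carbonyl has 9 carbons, so the parent hydride is nonane.
A ketone (C=O on an internal carbon) is the principal characteristic group, giving the suffix -one.
Choose the numbering such that numbering from this end puts the carbonyl group at C-3 rather than C-7.
With this numbering: the carbonyl at C-3; bromo groups at C-7 and C-8; an iodo group at C-4.
The substituents are ordered alphabetically, ignoring any di-/tri- multipliers.
The name is 7,8-dibromo-4-iodononan-3-one.

7,8-dibromo-4-iodononan-3-one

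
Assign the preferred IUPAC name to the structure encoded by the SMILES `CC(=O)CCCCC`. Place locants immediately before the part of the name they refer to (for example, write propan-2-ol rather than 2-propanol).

The longest chain bearing the carbonyl is 7 carbons long (heptane).
The highest-priority functional group is a ketone (C=O on an internal carbon), so the name ends in -one.
Choose the numbering such that numbering from this end puts the carbonyl group at C-2 rather than C-6.
This places the carbonyl at C-2.
Putting it together: heptan-2-one.

heptan-2-one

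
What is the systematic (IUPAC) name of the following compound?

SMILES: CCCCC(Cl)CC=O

Counting along the main chain through the –CHO group gives 7 carbons: the parent is heptane.
An aldehyde (terminal –CHO) is the principal characteristic group, giving the suffix -al.
The numbering direction is chosen so that the aldehyde carbon is C-1 by definition.
With this numbering: a chloro group at C-3.
Putting it together: 3-chloroheptanal.

3-chloroheptanal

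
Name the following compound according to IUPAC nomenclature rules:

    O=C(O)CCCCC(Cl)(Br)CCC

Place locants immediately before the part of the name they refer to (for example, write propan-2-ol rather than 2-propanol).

6-bromo-6-chlorononanoic acid

Counting along the main chain through the –COOH group gives 9 carbons: the parent is nonane.
A carboxylic acid (terminal –COOH) is the principal characteristic group, giving the suffix -oic acid.
Choose the numbering such that the carboxylic acid carbon is C-1 by definition.
With this numbering: a bromo group at C-6; a chloro group at C-6.
The substituents are ordered alphabetically, ignoring any di-/tri- multipliers.
Putting it together: 6-bromo-6-chlorononanoic acid.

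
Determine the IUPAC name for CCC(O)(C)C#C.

3-methylpent-1-yn-3-ol

The longest carbon chain that includes the –OH group and the multiple bond has 5 carbons, so the parent hydride is pentane.
The highest-priority functional group is an alcohol (–OH), so the name ends in -ol.
The chain contains a C≡C triple bond, so the unsaturation ending is -yne.
The numbering direction is chosen so that numbering from this end puts the triple bond at C-1 rather than C-4.
This places the hydroxyl at C-3; the triple bond between C-1 and C-2; a methyl group at C-3.
Putting it together: 3-methylpent-1-yn-3-ol.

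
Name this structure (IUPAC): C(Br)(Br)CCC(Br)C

1,1,4-tribromopentane

The parent chain contains 5 carbons (pentane).
The numbering direction is chosen so that the substituent locant set {1,1,4} is lower than {2,5,5} at the first point of difference.
With this numbering: bromo groups at C-1 (×2) and C-4.
Putting it together: 1,1,4-tribromopentane.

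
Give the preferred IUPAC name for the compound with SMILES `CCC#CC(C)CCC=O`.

The longest chain bearing the –CHO group and the multiple bond is 8 carbons long (octane).
The principal characteristic group is an aldehyde (terminal –CHO), named with the suffix -al.
A C≡C triple bond in the chain gives the infix -yne-.
The numbering direction is chosen so that the aldehyde carbon is C-1 by definition.
With this numbering: the triple bond between C-5 and C-6; a methyl group at C-4.
Assembling the pieces gives 4-methyloct-5-ynal.

4-methyloct-5-ynal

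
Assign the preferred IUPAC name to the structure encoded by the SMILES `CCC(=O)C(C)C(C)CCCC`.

4,5-dimethylnonan-3-one

Counting along the main chain through the carbonyl gives 9 carbons: the parent is nonane.
A ketone (C=O on an internal carbon) is the principal characteristic group, giving the suffix -one.
The numbering direction is chosen so that numbering from this end puts the carbonyl group at C-3 rather than C-7.
This places the carbonyl at C-3; methyl groups at C-4 and C-5.
Putting it together: 4,5-dimethylnonan-3-one.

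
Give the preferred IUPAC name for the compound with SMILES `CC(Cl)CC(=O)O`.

3-chlorobutanoic acid

The longest carbon chain that includes the –COOH group has 4 carbons, so the parent hydride is butane.
The highest-priority functional group is a carboxylic acid (terminal –COOH), so the name ends in -oic acid.
Number the chain so that the carboxylic acid carbon is C-1 by definition.
This places a chloro group at C-3.
Assembling the pieces gives 3-chlorobutanoic acid.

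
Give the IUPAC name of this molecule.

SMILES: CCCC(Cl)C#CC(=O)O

The longest chain bearing the –COOH group and the multiple bond is 7 carbons long (heptane).
The highest-priority functional group is a carboxylic acid (terminal –COOH), so the name ends in -oic acid.
The chain contains a C≡C triple bond, so the unsaturation ending is -yne.
Choose the numbering such that the carboxylic acid carbon is C-1 by definition.
With this numbering: the triple bond between C-2 and C-3; a chloro group at C-4.
Assembling the pieces gives 4-chlorohept-2-ynoic acid.

4-chlorohept-2-ynoic acid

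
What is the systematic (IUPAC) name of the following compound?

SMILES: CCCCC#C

hex-1-yne

The longest chain bearing the multiple bond is 6 carbons long (hexane).
A C≡C triple bond in the chain gives the infix -yne-.
The numbering direction is chosen so that numbering from this end puts the triple bond at C-1 rather than C-5.
With this numbering: the triple bond between C-1 and C-2.
Assembling the pieces gives hex-1-yne.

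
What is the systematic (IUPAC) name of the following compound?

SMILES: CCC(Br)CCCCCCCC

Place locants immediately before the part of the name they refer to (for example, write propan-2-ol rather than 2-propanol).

The longest continuous carbon chain has 11 atoms, so the parent hydride is undecane.
Choose the numbering such that the substituent locant set {3} is lower than {9} at the first point of difference.
This places a bromo group at C-3.
The name is 3-bromoundecane.

3-bromoundecane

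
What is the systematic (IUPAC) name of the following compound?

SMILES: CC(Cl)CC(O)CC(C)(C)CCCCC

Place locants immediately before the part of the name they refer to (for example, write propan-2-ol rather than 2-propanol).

2-chloro-6,6-dimethylundecan-4-ol

Counting along the main chain through the –OH group gives 11 carbons: the parent is undecane.
The highest-priority functional group is an alcohol (–OH), so the name ends in -ol.
The numbering direction is chosen so that numbering from this end puts the hydroxyl group at C-4 rather than C-8.
That gives the hydroxyl at C-4; a chloro group at C-2; two methyl groups at C-6.
The substituents are ordered alphabetically, ignoring any di-/tri- multipliers.
Putting it together: 2-chloro-6,6-dimethylundecan-4-ol.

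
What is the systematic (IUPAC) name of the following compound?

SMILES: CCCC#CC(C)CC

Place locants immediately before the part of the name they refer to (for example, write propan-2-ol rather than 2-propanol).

The longest chain bearing the multiple bond is 8 carbons long (octane).
A C≡C triple bond in the chain gives the infix -yne-.
Number the chain so that the substituent locant set {3} is lower than {6} at the first point of difference.
That gives the triple bond between C-4 and C-5; a methyl group at C-3.
Putting it together: 3-methyloct-4-yne.

3-methyloct-4-yne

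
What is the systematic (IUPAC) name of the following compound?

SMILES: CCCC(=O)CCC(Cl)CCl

7,8-dichlorooctan-4-one

Counting along the main chain through the carbonyl gives 8 carbons: the parent is octane.
The principal characteristic group is a ketone (C=O on an internal carbon), named with the suffix -one.
The numbering direction is chosen so that numbering from this end puts the carbonyl group at C-4 rather than C-5.
That gives the carbonyl at C-4; chloro groups at C-7 and C-8.
Putting it together: 7,8-dichlorooctan-4-one.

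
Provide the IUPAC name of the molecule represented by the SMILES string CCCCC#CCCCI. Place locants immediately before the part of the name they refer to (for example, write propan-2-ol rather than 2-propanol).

1-iodonon-4-yne

Counting along the main chain through the multiple bond gives 9 carbons: the parent is nonane.
A C≡C triple bond in the chain gives the infix -yne-.
Choose the numbering such that numbering from this end puts the triple bond at C-4 rather than C-5.
This places the triple bond between C-4 and C-5; an iodo group at C-1.
Assembling the pieces gives 1-iodonon-4-yne.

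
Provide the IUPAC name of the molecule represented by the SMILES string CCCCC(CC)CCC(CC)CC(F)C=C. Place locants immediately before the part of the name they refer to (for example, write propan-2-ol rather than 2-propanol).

Counting along the main chain through the multiple bond gives 12 carbons: the parent is dodecane.
There is one C=C double bond, indicated by the ending -ene.
Number the chain so that numbering from this end puts the double bond at C-1 rather than C-11.
This places the double bond between C-1 and C-2; ethyl groups at C-5 and C-8; a fluoro group at C-3.
Substituent prefixes are cited in alphabetical order (multiplying prefixes like di-/tri- are ignored for ordering).
The name is 5,8-diethyl-3-fluorododec-1-ene.

5,8-diethyl-3-fluorododec-1-ene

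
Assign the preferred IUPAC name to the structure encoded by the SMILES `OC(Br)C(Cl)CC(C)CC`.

The longest carbon chain that includes the –OH group has 6 carbons, so the parent hydride is hexane.
An alcohol (–OH) is the principal characteristic group, giving the suffix -ol.
Number the chain so that numbering from this end puts the hydroxyl group at C-1 rather than C-6.
That gives the hydroxyl at C-1; a bromo group at C-1; a chloro group at C-2; a methyl group at C-4.
The substituents are ordered alphabetically, ignoring any di-/tri- multipliers.
The name is 1-bromo-2-chloro-4-methylhexan-1-ol.

1-bromo-2-chloro-4-methylhexan-1-ol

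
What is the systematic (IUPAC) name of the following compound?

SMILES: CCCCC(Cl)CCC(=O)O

Counting along the main chain through the –COOH group gives 8 carbons: the parent is octane.
A carboxylic acid (terminal –COOH) is the principal characteristic group, giving the suffix -oic acid.
The numbering direction is chosen so that the carboxylic acid carbon is C-1 by definition.
This places a chloro group at C-4.
The name is 4-chlorooctanoic acid.

4-chlorooctanoic acid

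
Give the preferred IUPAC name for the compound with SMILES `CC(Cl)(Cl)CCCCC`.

The parent chain contains 7 carbons (heptane).
Choose the numbering such that the substituent locant set {2,2} is lower than {6,6} at the first point of difference.
This places two chloro groups at C-2.
Assembling the pieces gives 2,2-dichloroheptane.

2,2-dichloroheptane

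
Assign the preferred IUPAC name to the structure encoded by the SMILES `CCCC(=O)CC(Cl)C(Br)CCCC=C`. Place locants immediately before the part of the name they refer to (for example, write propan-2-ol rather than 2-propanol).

The longest carbon chain that includes the carbonyl and the multiple bond has 12 carbons, so the parent hydride is dodecane.
A ketone (C=O on an internal carbon) is the principal characteristic group, giving the suffix -one.
There is one C=C double bond, indicated by the ending -ene.
Choose the numbering such that numbering from this end puts the carbonyl group at C-4 rather than C-9.
This places the carbonyl at C-4; the double bond between C-11 and C-12; a bromo group at C-7; a chloro group at C-6.
Substituent prefixes are cited in alphabetical order (multiplying prefixes like di-/tri- are ignored for ordering).
Putting it together: 7-bromo-6-chlorododec-11-en-4-one.

7-bromo-6-chlorododec-11-en-4-one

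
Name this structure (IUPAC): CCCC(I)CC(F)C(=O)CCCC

6-fluoro-8-iodoundecan-5-one

The longest carbon chain that includes the carbonyl has 11 carbons, so the parent hydride is undecane.
The principal characteristic group is a ketone (C=O on an internal carbon), named with the suffix -one.
Number the chain so that numbering from this end puts the carbonyl group at C-5 rather than C-7.
That gives the carbonyl at C-5; a fluoro group at C-6; an iodo group at C-8.
Substituent prefixes are cited in alphabetical order (multiplying prefixes like di-/tri- are ignored for ordering).
Assembling the pieces gives 6-fluoro-8-iodoundecan-5-one.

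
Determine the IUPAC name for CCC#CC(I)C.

2-iodohex-3-yne

The longest carbon chain that includes the multiple bond has 6 carbons, so the parent hydride is hexane.
There is one C≡C triple bond, indicated by the ending -yne.
Number the chain so that the substituent locant set {2} is lower than {5} at the first point of difference.
This places the triple bond between C-3 and C-4; an iodo group at C-2.
Putting it together: 2-iodohex-3-yne.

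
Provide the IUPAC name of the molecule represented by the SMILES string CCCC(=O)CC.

hexan-3-one

Counting along the main chain through the carbonyl gives 6 carbons: the parent is hexane.
A ketone (C=O on an internal carbon) is the principal characteristic group, giving the suffix -one.
Choose the numbering such that numbering from this end puts the carbonyl group at C-3 rather than C-4.
This places the carbonyl at C-3.
Putting it together: hexan-3-one.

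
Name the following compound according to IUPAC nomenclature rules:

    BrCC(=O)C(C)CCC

Counting along the main chain through the carbonyl gives 6 carbons: the parent is hexane.
A ketone (C=O on an internal carbon) is the principal characteristic group, giving the suffix -one.
Choose the numbering such that numbering from this end puts the carbonyl group at C-2 rather than C-5.
This places the carbonyl at C-2; a bromo group at C-1; a methyl group at C-3.
Prefixes are listed alphabetically: bromo, methyl.
Assembling the pieces gives 1-bromo-3-methylhexan-2-one.

1-bromo-3-methylhexan-2-one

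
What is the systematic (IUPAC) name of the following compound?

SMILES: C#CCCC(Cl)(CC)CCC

5-chloro-5-ethyloct-1-yne

The longest carbon chain that includes the multiple bond has 8 carbons, so the parent hydride is octane.
A C≡C triple bond in the chain gives the infix -yne-.
Number the chain so that numbering from this end puts the triple bond at C-1 rather than C-7.
This places the triple bond between C-1 and C-2; a chloro group at C-5; an ethyl group at C-5.
Substituent prefixes are cited in alphabetical order (multiplying prefixes like di-/tri- are ignored for ordering).
Putting it together: 5-chloro-5-ethyloct-1-yne.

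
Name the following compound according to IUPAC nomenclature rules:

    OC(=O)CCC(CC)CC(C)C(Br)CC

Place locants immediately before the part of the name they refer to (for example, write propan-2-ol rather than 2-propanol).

The longest carbon chain that includes the –COOH group has 9 carbons, so the parent hydride is nonane.
The principal characteristic group is a carboxylic acid (terminal –COOH), named with the suffix -oic acid.
The numbering direction is chosen so that the carboxylic acid carbon is C-1 by definition.
That gives a bromo group at C-7; an ethyl group at C-4; a methyl group at C-6.
Substituent prefixes are cited in alphabetical order (multiplying prefixes like di-/tri- are ignored for ordering).
The name is 7-bromo-4-ethyl-6-methylnonanoic acid.

7-bromo-4-ethyl-6-methylnonanoic acid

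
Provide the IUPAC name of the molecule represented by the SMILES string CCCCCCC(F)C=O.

The longest chain bearing the –CHO group is 8 carbons long (octane).
The principal characteristic group is an aldehyde (terminal –CHO), named with the suffix -al.
Choose the numbering such that the aldehyde carbon is C-1 by definition.
With this numbering: a fluoro group at C-2.
The name is 2-fluorooctanal.

2-fluorooctanal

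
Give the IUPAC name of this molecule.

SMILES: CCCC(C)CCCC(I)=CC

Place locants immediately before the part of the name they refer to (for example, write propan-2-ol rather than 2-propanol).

3-iodo-7-methyldec-2-ene

The longest carbon chain that includes the multiple bond has 10 carbons, so the parent hydride is decane.
A C=C double bond in the chain gives the infix -ene-.
Choose the numbering such that numbering from this end puts the double bond at C-2 rather than C-8.
With this numbering: the double bond between C-2 and C-3; an iodo group at C-3; a methyl group at C-7.
The substituents are ordered alphabetically, ignoring any di-/tri- multipliers.
The name is 3-iodo-7-methyldec-2-ene.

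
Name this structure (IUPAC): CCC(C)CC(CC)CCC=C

The longest carbon chain that includes the multiple bond has 9 carbons, so the parent hydride is nonane.
A C=C double bond in the chain gives the infix -ene-.
The numbering direction is chosen so that numbering from this end puts the double bond at C-1 rather than C-8.
That gives the double bond between C-1 and C-2; an ethyl group at C-5; a methyl group at C-7.
Prefixes are listed alphabetically: ethyl, methyl.
The name is 5-ethyl-7-methylnon-1-ene.

5-ethyl-7-methylnon-1-ene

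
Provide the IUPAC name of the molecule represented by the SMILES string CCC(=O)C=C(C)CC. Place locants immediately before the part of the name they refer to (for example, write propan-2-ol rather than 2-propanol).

5-methylhept-4-en-3-one

The longest chain bearing the carbonyl and the multiple bond is 7 carbons long (heptane).
A ketone (C=O on an internal carbon) is the principal characteristic group, giving the suffix -one.
There is one C=C double bond, indicated by the ending -ene.
The numbering direction is chosen so that numbering from this end puts the carbonyl group at C-3 rather than C-5.
This places the carbonyl at C-3; the double bond between C-4 and C-5; a methyl group at C-5.
The name is 5-methylhept-4-en-3-one.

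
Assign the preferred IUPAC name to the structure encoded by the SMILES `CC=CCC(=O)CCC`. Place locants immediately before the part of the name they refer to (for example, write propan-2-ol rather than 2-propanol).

The longest chain bearing the carbonyl and the multiple bond is 8 carbons long (octane).
The principal characteristic group is a ketone (C=O on an internal carbon), named with the suffix -one.
There is one C=C double bond, indicated by the ending -ene.
Choose the numbering such that numbering from this end puts the carbonyl group at C-4 rather than C-5.
That gives the carbonyl at C-4; the double bond between C-6 and C-7.
The name is oct-6-en-4-one.

oct-6-en-4-one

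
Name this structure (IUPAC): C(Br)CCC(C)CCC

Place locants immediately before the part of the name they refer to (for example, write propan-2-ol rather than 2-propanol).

1-bromo-4-methylheptane

The parent chain contains 7 carbons (heptane).
Number the chain so that the substituent locant set {1,4} is lower than {4,7} at the first point of difference.
This places a bromo group at C-1; a methyl group at C-4.
The substituents are ordered alphabetically, ignoring any di-/tri- multipliers.
Assembling the pieces gives 1-bromo-4-methylheptane.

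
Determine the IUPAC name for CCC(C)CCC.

The longest carbon chain is 6 atoms: the parent is hexane.
The numbering direction is chosen so that the substituent locant set {3} is lower than {4} at the first point of difference.
With this numbering: a methyl group at C-3.
Putting it together: 3-methylhexane.

3-methylhexane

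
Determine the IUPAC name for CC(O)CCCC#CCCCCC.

The longest carbon chain that includes the –OH group and the multiple bond has 12 carbons, so the parent hydride is dodecane.
The principal characteristic group is an alcohol (–OH), named with the suffix -ol.
There is one C≡C triple bond, indicated by the ending -yne.
Number the chain so that numbering from this end puts the hydroxyl group at C-2 rather than C-11.
With this numbering: the hydroxyl at C-2; the triple bond between C-6 and C-7.
Putting it together: dodec-6-yn-2-ol.

dodec-6-yn-2-ol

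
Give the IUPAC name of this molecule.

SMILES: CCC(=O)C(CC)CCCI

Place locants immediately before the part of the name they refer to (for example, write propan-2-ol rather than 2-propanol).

The longest carbon chain that includes the carbonyl has 7 carbons, so the parent hydride is heptane.
The highest-priority functional group is a ketone (C=O on an internal carbon), so the name ends in -one.
Number the chain so that numbering from this end puts the carbonyl group at C-3 rather than C-5.
That gives the carbonyl at C-3; an ethyl group at C-4; an iodo group at C-7.
The substituents are ordered alphabetically, ignoring any di-/tri- multipliers.
Putting it together: 4-ethyl-7-iodoheptan-3-one.

4-ethyl-7-iodoheptan-3-one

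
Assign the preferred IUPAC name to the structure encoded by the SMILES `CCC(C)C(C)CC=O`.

The longest carbon chain that includes the –CHO group has 6 carbons, so the parent hydride is hexane.
An aldehyde (terminal –CHO) is the principal characteristic group, giving the suffix -al.
Choose the numbering such that the aldehyde carbon is C-1 by definition.
With this numbering: methyl groups at C-3 and C-4.
Assembling the pieces gives 3,4-dimethylhexanal.

3,4-dimethylhexanal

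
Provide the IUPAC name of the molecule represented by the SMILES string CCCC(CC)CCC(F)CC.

6-ethyl-3-fluorononane

The longest carbon chain is 9 atoms: the parent is nonane.
Choose the numbering such that the substituent locant set {3,6} is lower than {4,7} at the first point of difference.
That gives an ethyl group at C-6; a fluoro group at C-3.
The substituents are ordered alphabetically, ignoring any di-/tri- multipliers.
Assembling the pieces gives 6-ethyl-3-fluorononane.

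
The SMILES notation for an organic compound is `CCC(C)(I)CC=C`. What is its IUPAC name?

The longest carbon chain that includes the multiple bond has 6 carbons, so the parent hydride is hexane.
There is one C=C double bond, indicated by the ending -ene.
The numbering direction is chosen so that numbering from this end puts the double bond at C-1 rather than C-5.
This places the double bond between C-1 and C-2; an iodo group at C-4; a methyl group at C-4.
The substituents are ordered alphabetically, ignoring any di-/tri- multipliers.
Putting it together: 4-iodo-4-methylhex-1-ene.

4-iodo-4-methylhex-1-ene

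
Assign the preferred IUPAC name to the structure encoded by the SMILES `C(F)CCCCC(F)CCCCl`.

The longest continuous carbon chain has 9 atoms, so the parent hydride is nonane.
The numbering direction is chosen so that the substituent locant set {1,4,9} is lower than {1,6,9} at the first point of difference.
With this numbering: a chloro group at C-1; fluoro groups at C-4 and C-9.
The substituents are ordered alphabetically, ignoring any di-/tri- multipliers.
The name is 1-chloro-4,9-difluorononane.

1-chloro-4,9-difluorononane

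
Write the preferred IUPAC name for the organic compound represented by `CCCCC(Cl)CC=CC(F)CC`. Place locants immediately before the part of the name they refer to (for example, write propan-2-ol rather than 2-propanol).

7-chloro-3-fluoroundec-4-ene

The longest carbon chain that includes the multiple bond has 11 carbons, so the parent hydride is undecane.
There is one C=C double bond, indicated by the ending -ene.
Number the chain so that numbering from this end puts the double bond at C-4 rather than C-7.
That gives the double bond between C-4 and C-5; a chloro group at C-7; a fluoro group at C-3.
The substituents are ordered alphabetically, ignoring any di-/tri- multipliers.
Assembling the pieces gives 7-chloro-3-fluoroundec-4-ene.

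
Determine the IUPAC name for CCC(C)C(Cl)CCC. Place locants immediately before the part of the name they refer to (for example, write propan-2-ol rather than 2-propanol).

4-chloro-3-methylheptane

The longest carbon chain is 7 atoms: the parent is heptane.
The numbering direction is chosen so that the substituent locant set {3,4} is lower than {4,5} at the first point of difference.
With this numbering: a chloro group at C-4; a methyl group at C-3.
The substituents are ordered alphabetically, ignoring any di-/tri- multipliers.
The name is 4-chloro-3-methylheptane.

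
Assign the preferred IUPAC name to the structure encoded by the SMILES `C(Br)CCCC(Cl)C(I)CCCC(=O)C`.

11-bromo-7-chloro-6-iodoundecan-2-one

The longest chain bearing the carbonyl is 11 carbons long (undecane).
The principal characteristic group is a ketone (C=O on an internal carbon), named with the suffix -one.
Number the chain so that numbering from this end puts the carbonyl group at C-2 rather than C-10.
That gives the carbonyl at C-2; a bromo group at C-11; a chloro group at C-7; an iodo group at C-6.
Substituent prefixes are cited in alphabetical order (multiplying prefixes like di-/tri- are ignored for ordering).
Putting it together: 11-bromo-7-chloro-6-iodoundecan-2-one.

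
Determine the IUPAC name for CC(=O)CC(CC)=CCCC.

4-ethyloct-4-en-2-one

The longest chain bearing the carbonyl and the multiple bond is 8 carbons long (octane).
The principal characteristic group is a ketone (C=O on an internal carbon), named with the suffix -one.
There is one C=C double bond, indicated by the ending -ene.
Number the chain so that numbering from this end puts the carbonyl group at C-2 rather than C-7.
With this numbering: the carbonyl at C-2; the double bond between C-4 and C-5; an ethyl group at C-4.
Putting it together: 4-ethyloct-4-en-2-one.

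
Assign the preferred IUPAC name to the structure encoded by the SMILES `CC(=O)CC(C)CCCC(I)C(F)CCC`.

9-fluoro-8-iodo-4-methyldodecan-2-one

Counting along the main chain through the carbonyl gives 12 carbons: the parent is dodecane.
The principal characteristic group is a ketone (C=O on an internal carbon), named with the suffix -one.
Choose the numbering such that numbering from this end puts the carbonyl group at C-2 rather than C-11.
This places the carbonyl at C-2; a fluoro group at C-9; an iodo group at C-8; a methyl group at C-4.
Substituent prefixes are cited in alphabetical order (multiplying prefixes like di-/tri- are ignored for ordering).
Assembling the pieces gives 9-fluoro-8-iodo-4-methyldodecan-2-one.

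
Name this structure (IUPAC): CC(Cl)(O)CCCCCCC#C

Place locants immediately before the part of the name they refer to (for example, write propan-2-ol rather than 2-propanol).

The longest chain bearing the –OH group and the multiple bond is 10 carbons long (decane).
The principal characteristic group is an alcohol (–OH), named with the suffix -ol.
There is one C≡C triple bond, indicated by the ending -yne.
The numbering direction is chosen so that numbering from this end puts the hydroxyl group at C-2 rather than C-9.
That gives the hydroxyl at C-2; the triple bond between C-9 and C-10; a chloro group at C-2.
Assembling the pieces gives 2-chlorodec-9-yn-2-ol.

2-chlorodec-9-yn-2-ol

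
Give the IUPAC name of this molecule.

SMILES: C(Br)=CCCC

The longest chain bearing the multiple bond is 5 carbons long (pentane).
There is one C=C double bond, indicated by the ending -ene.
The numbering direction is chosen so that numbering from this end puts the double bond at C-1 rather than C-4.
That gives the double bond between C-1 and C-2; a bromo group at C-1.
Assembling the pieces gives 1-bromopent-1-ene.

1-bromopent-1-ene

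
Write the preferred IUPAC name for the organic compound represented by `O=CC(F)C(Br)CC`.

3-bromo-2-fluoropentanal

The longest chain bearing the –CHO group is 5 carbons long (pentane).
The principal characteristic group is an aldehyde (terminal –CHO), named with the suffix -al.
Number the chain so that the aldehyde carbon is C-1 by definition.
With this numbering: a bromo group at C-3; a fluoro group at C-2.
Substituent prefixes are cited in alphabetical order (multiplying prefixes like di-/tri- are ignored for ordering).
Putting it together: 3-bromo-2-fluoropentanal.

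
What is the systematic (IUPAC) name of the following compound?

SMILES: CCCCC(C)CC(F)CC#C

The longest chain bearing the multiple bond is 10 carbons long (decane).
The chain contains a C≡C triple bond, so the unsaturation ending is -yne.
Number the chain so that numbering from this end puts the triple bond at C-1 rather than C-9.
With this numbering: the triple bond between C-1 and C-2; a fluoro group at C-4; a methyl group at C-6.
Substituent prefixes are cited in alphabetical order (multiplying prefixes like di-/tri- are ignored for ordering).
The name is 4-fluoro-6-methyldec-1-yne.

4-fluoro-6-methyldec-1-yne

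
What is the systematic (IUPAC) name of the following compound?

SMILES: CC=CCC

Counting along the main chain through the multiple bond gives 5 carbons: the parent is pentane.
A C=C double bond in the chain gives the infix -ene-.
Number the chain so that numbering from this end puts the double bond at C-2 rather than C-3.
With this numbering: the double bond between C-2 and C-3.
The name is pent-2-ene.

pent-2-ene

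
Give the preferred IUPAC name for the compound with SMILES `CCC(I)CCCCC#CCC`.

9-iodoundec-3-yne

Counting along the main chain through the multiple bond gives 11 carbons: the parent is undecane.
A C≡C triple bond in the chain gives the infix -yne-.
Number the chain so that numbering from this end puts the triple bond at C-3 rather than C-8.
That gives the triple bond between C-3 and C-4; an iodo group at C-9.
Assembling the pieces gives 9-iodoundec-3-yne.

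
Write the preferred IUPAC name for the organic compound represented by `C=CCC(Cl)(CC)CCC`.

The longest chain bearing the multiple bond is 7 carbons long (heptane).
The chain contains a C=C double bond, so the unsaturation ending is -ene.
The numbering direction is chosen so that numbering from this end puts the double bond at C-1 rather than C-6.
With this numbering: the double bond between C-1 and C-2; a chloro group at C-4; an ethyl group at C-4.
The substituents are ordered alphabetically, ignoring any di-/tri- multipliers.
Putting it together: 4-chloro-4-ethylhept-1-ene.

4-chloro-4-ethylhept-1-ene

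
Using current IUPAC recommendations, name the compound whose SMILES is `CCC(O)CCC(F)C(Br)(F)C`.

Counting along the main chain through the –OH group gives 8 carbons: the parent is octane.
An alcohol (–OH) is the principal characteristic group, giving the suffix -ol.
Number the chain so that numbering from this end puts the hydroxyl group at C-3 rather than C-6.
With this numbering: the hydroxyl at C-3; a bromo group at C-7; fluoro groups at C-6 and C-7.
Substituent prefixes are cited in alphabetical order (multiplying prefixes like di-/tri- are ignored for ordering).
The name is 7-bromo-6,7-difluorooctan-3-ol.

7-bromo-6,7-difluorooctan-3-ol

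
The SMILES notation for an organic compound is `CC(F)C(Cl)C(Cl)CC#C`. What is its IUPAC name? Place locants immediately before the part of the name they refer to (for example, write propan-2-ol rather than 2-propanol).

Counting along the main chain through the multiple bond gives 7 carbons: the parent is heptane.
A C≡C triple bond in the chain gives the infix -yne-.
Number the chain so that numbering from this end puts the triple bond at C-1 rather than C-6.
That gives the triple bond between C-1 and C-2; chloro groups at C-4 and C-5; a fluoro group at C-6.
The substituents are ordered alphabetically, ignoring any di-/tri- multipliers.
The name is 4,5-dichloro-6-fluorohept-1-yne.

4,5-dichloro-6-fluorohept-1-yne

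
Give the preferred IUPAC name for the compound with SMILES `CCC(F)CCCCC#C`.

7-fluoronon-1-yne

The longest carbon chain that includes the multiple bond has 9 carbons, so the parent hydride is nonane.
There is one C≡C triple bond, indicated by the ending -yne.
The numbering direction is chosen so that numbering from this end puts the triple bond at C-1 rather than C-8.
This places the triple bond between C-1 and C-2; a fluoro group at C-7.
Assembling the pieces gives 7-fluoronon-1-yne.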